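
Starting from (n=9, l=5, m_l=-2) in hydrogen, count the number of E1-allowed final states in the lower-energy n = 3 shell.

E1 requires l_f ∈ {4, 6}, but neither lies in [0, 2], so no final state is reachable.
Total: 0.

0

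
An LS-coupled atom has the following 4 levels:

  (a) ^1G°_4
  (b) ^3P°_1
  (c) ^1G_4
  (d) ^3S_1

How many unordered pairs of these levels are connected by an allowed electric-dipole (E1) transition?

2

(a)–(b): forbidden (parity, ΔS, ΔL, ΔJ).
(a)–(c): allowed.
(a)–(d): forbidden (ΔS, ΔL, ΔJ).
(b)–(c): forbidden (ΔS, ΔL, ΔJ).
(b)–(d): allowed.
(c)–(d): forbidden (parity, ΔS, ΔL, ΔJ).
Allowed pairs: 2 of 6.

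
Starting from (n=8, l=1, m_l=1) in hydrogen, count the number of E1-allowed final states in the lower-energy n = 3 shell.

4

E1 requires Δl = ±1, so l_f ∈ {0, 2}; with 0 ≤ l_f ≤ n_f−1 = 2, the allowed l_f values are {0, 2}.
For l_f = 0: m_f ∈ {m_i−1, m_i, m_i+1} ∩ [−0, 0] = {0} → 1 state.
For l_f = 2: m_f ∈ {m_i−1, m_i, m_i+1} ∩ [−2, 2] = {0, 1, 2} → 3 states.
Total: 4.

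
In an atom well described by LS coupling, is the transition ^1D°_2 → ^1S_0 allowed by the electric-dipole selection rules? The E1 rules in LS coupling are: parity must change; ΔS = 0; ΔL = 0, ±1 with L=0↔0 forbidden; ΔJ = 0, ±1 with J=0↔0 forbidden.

ΔL = 0, ±1 (not L=0↔0): L: 2 → 0, ΔL = -2 — fails.
ΔS = 0: S: 0 → 0 — passes.
ΔJ = 0, ±1 (not J=0↔0): J: 2 → 0, ΔJ = -2 — fails.
Parity must change: odd → even — passes.
Rule(s) violated: ΔL, ΔJ.

forbidden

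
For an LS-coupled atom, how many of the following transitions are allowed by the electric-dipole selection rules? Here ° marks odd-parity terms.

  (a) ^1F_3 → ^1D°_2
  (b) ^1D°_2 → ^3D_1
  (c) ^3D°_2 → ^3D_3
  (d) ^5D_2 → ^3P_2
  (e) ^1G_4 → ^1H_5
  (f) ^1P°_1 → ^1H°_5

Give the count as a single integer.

(a) allowed
(b) forbidden (ΔS fails)
(c) allowed
(d) forbidden (parity, ΔS fail)
(e) forbidden (parity fails)
(f) forbidden (parity, ΔL, ΔJ fail)
Total allowed: 2 of 6.

2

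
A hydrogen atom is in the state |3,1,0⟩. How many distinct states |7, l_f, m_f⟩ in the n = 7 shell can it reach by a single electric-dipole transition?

4

E1 requires Δl = ±1, so l_f ∈ {0, 2}; with 0 ≤ l_f ≤ n_f−1 = 6, the allowed l_f values are {0, 2}.
For l_f = 0: m_f ∈ {m_i−1, m_i, m_i+1} ∩ [−0, 0] = {0} → 1 state.
For l_f = 2: m_f ∈ {m_i−1, m_i, m_i+1} ∩ [−2, 2] = {-1, 0, 1} → 3 states.
Total: 4.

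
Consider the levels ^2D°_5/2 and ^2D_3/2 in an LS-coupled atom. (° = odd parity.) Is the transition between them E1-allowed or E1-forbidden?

ΔJ = 0, ±1 (not J=0↔0): J: 5/2 → 3/2, ΔJ = -1 — ✓.
Parity must change: odd → even — ✓.
ΔS = 0: S: 1/2 → 1/2 — ✓.
ΔL = 0, ±1 (not L=0↔0): L: 2 → 2, ΔL = +0 — ✓.
All four E1 rules are satisfied.

allowed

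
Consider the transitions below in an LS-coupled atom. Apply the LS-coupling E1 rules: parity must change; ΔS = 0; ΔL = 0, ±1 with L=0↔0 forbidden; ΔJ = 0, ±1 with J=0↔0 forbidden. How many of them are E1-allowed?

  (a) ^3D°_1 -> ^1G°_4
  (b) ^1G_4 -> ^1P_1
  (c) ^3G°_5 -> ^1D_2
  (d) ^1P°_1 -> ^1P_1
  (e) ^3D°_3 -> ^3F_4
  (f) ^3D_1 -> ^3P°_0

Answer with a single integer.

3

(a) forbidden (parity, ΔS, ΔL, ΔJ fail)
(b) forbidden (parity, ΔL, ΔJ fail)
(c) forbidden (ΔS, ΔL, ΔJ fail)
(d) allowed
(e) allowed
(f) allowed
Total allowed: 3 of 6.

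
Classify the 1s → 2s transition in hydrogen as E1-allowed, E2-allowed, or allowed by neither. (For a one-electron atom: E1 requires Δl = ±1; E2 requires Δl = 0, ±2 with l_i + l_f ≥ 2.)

neither

Δl = 0 − 0 = +0; l_i + l_f = 0.
E1 (Δl = ±1): not satisfied.
E2 (Δl = 0,±2, l_i+l_f ≥ 2): not satisfied.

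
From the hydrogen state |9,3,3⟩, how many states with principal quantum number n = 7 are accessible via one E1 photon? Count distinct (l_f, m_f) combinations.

E1 requires Δl = ±1, so l_f ∈ {2, 4}; with 0 ≤ l_f ≤ n_f−1 = 6, the allowed l_f values are {2, 4}.
For l_f = 2: m_f ∈ {m_i−1, m_i, m_i+1} ∩ [−2, 2] = {2} → 1 state.
For l_f = 4: m_f ∈ {m_i−1, m_i, m_i+1} ∩ [−4, 4] = {2, 3, 4} → 3 states.
Total: 4.

4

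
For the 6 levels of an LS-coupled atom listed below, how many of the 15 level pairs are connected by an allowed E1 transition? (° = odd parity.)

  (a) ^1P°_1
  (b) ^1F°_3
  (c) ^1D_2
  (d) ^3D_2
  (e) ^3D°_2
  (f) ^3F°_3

4

(a)–(b): forbidden (parity, ΔL, ΔJ).
(a)–(c): allowed.
(a)–(d): forbidden (ΔS).
(a)–(e): forbidden (parity, ΔS).
(a)–(f): forbidden (parity, ΔS, ΔL, ΔJ).
(b)–(c): allowed.
(b)–(d): forbidden (ΔS).
(b)–(e): forbidden (parity, ΔS).
(b)–(f): forbidden (parity, ΔS).
(c)–(d): forbidden (parity, ΔS).
(c)–(e): forbidden (ΔS).
(c)–(f): forbidden (ΔS).
(d)–(e): allowed.
(d)–(f): allowed.
(e)–(f): forbidden (parity).
Allowed pairs: 4 of 15.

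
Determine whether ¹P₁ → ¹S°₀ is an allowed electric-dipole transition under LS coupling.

allowed

ΔL = 0, ±1 (not L=0↔0): L: 1 → 0, ΔL = -1 — ✓.
ΔS = 0: S: 0 → 0 — ✓.
ΔJ = 0, ±1 (not J=0↔0): J: 1 → 0, ΔJ = -1 — ✓.
Parity must change: even → odd — ✓.
All four E1 rules are satisfied.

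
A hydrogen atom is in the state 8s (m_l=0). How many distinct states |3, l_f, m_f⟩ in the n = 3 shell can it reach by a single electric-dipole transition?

3

E1 requires Δl = ±1, so l_f ∈ {-1, 1}; with 0 ≤ l_f ≤ n_f−1 = 2, the allowed l_f values are {1}.
For l_f = 1: m_f ∈ {m_i−1, m_i, m_i+1} ∩ [−1, 1] = {-1, 0, 1} → 3 states.
Total: 3.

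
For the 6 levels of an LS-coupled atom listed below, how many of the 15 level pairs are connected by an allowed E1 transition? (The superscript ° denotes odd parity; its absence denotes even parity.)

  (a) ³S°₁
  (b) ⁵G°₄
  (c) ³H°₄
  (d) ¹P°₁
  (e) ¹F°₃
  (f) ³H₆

(a)–(b): forbidden (parity, ΔS, ΔL, ΔJ).
(a)–(c): forbidden (parity, ΔL, ΔJ).
(a)–(d): forbidden (parity, ΔS).
(a)–(e): forbidden (parity, ΔS, ΔL, ΔJ).
(a)–(f): forbidden (ΔL, ΔJ).
(b)–(c): forbidden (parity, ΔS).
(b)–(d): forbidden (parity, ΔS, ΔL, ΔJ).
(b)–(e): forbidden (parity, ΔS).
(b)–(f): forbidden (ΔS, ΔJ).
(c)–(d): forbidden (parity, ΔS, ΔL, ΔJ).
(c)–(e): forbidden (parity, ΔS, ΔL).
(c)–(f): forbidden (ΔJ).
(d)–(e): forbidden (parity, ΔL, ΔJ).
(d)–(f): forbidden (ΔS, ΔL, ΔJ).
(e)–(f): forbidden (ΔS, ΔL, ΔJ).
Allowed pairs: 0 of 15.

0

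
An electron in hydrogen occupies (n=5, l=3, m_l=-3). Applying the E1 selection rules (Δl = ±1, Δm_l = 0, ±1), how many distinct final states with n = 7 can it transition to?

E1 requires Δl = ±1, so l_f ∈ {2, 4}; with 0 ≤ l_f ≤ n_f−1 = 6, the allowed l_f values are {2, 4}.
For l_f = 2: m_f ∈ {m_i−1, m_i, m_i+1} ∩ [−2, 2] = {-2} → 1 state.
For l_f = 4: m_f ∈ {m_i−1, m_i, m_i+1} ∩ [−4, 4] = {-4, -3, -2} → 3 states.
Total: 4.

4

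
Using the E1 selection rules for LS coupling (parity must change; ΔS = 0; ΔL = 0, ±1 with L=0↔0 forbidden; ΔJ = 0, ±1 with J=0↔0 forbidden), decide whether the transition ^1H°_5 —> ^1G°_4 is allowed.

forbidden

Reading off the term symbols: S 0→0, L 5→4, J 5→4, parity odd→odd.
ΔL = 0, ±1 (not L=0↔0): L: 5 → 4, ΔL = -1 — ok.
ΔS = 0: S: 0 → 0 — ok.
Parity must change: odd → odd — fails.
ΔJ = 0, ±1 (not J=0↔0): J: 5 → 4, ΔJ = -1 — ok.
Rule(s) violated: parity.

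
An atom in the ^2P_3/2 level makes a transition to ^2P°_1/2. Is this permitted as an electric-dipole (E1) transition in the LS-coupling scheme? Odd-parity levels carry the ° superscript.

Reading off the term symbols: S 1/2→1/2, L 1→1, J 3/2→1/2, parity even→odd.
ΔJ = 0, ±1 (not J=0↔0): J: 3/2 → 1/2, ΔJ = -1 — ok.
ΔS = 0: S: 1/2 → 1/2 — ok.
Parity must change: even → odd — ok.
ΔL = 0, ±1 (not L=0↔0): L: 1 → 1, ΔL = +0 — ok.
All four E1 rules are satisfied.

allowed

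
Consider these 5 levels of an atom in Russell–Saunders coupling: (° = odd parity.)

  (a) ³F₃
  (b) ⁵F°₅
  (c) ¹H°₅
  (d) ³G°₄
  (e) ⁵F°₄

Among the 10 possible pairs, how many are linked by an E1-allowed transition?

(a)–(b): forbidden (ΔS, ΔJ).
(a)–(c): forbidden (ΔS, ΔL, ΔJ).
(a)–(d): allowed.
(a)–(e): forbidden (ΔS).
(b)–(c): forbidden (parity, ΔS, ΔL).
(b)–(d): forbidden (parity, ΔS).
(b)–(e): forbidden (parity).
(c)–(d): forbidden (parity, ΔS).
(c)–(e): forbidden (parity, ΔS, ΔL).
(d)–(e): forbidden (parity, ΔS).
Allowed pairs: 1 of 10.

1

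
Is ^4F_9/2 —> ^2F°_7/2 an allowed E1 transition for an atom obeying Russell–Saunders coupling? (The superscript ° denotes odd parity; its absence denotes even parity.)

forbidden

ΔJ = 0, ±1 (not J=0↔0): J: 9/2 → 7/2, ΔJ = -1 — passes.
Parity must change: even → odd — passes.
ΔL = 0, ±1 (not L=0↔0): L: 3 → 3, ΔL = +0 — passes.
ΔS = 0: S: 3/2 → 1/2 — fails.
Rule(s) violated: ΔS.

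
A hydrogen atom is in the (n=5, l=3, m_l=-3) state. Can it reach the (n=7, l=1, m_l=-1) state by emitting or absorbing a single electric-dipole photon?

forbidden

Initial l = 3, final l = 1, so Δl = -2. E1 requires Δl = ±1: violated.
Δm_l = -1 − (-3) = +2. E1 requires Δm_l = 0, ±1: violated.
The transition is electric-dipole forbidden.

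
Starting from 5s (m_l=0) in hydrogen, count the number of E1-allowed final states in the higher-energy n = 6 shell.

3

E1 requires Δl = ±1, so l_f ∈ {-1, 1}; with 0 ≤ l_f ≤ n_f−1 = 5, the allowed l_f values are {1}.
For l_f = 1: m_f ∈ {m_i−1, m_i, m_i+1} ∩ [−1, 1] = {-1, 0, 1} → 3 states.
Total: 3.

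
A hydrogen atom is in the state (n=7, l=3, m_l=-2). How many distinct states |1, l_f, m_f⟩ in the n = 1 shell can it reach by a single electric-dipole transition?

E1 requires l_f ∈ {2, 4}, but neither lies in [0, 0], so no final state is reachable.
Total: 0.

0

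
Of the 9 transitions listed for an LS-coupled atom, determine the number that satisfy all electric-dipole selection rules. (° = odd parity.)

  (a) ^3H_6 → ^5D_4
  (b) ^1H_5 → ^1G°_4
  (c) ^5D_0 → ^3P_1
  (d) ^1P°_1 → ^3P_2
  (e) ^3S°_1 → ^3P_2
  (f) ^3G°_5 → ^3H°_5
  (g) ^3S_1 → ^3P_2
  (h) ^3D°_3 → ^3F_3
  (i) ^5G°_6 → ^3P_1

(a) forbidden (parity, ΔS, ΔL, ΔJ fail)
(b) allowed
(c) forbidden (parity, ΔS fail)
(d) forbidden (ΔS fails)
(e) allowed
(f) forbidden (parity fails)
(g) forbidden (parity fails)
(h) allowed
(i) forbidden (ΔS, ΔL, ΔJ fail)
Total allowed: 3 of 9.

3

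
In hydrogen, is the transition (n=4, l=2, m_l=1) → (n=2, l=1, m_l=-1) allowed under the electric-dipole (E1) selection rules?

l: 2 → 1 (Δl = -1). Δl = ±1 satisfied.
m_l: 1 → -1 (Δm_l = -2). |Δm_l| ≤ 1 violated.
The transition is electric-dipole forbidden.

forbidden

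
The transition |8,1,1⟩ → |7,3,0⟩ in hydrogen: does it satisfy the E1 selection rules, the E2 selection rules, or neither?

E2

Δl = 3 − 1 = +2; l_i + l_f = 4.
Δm_l = -1.
E1 (Δl = ±1, |Δm_l| ≤ 1): not satisfied.
E2 (Δl = 0,±2, l_i+l_f ≥ 2, |Δm_l| ≤ 2): satisfied.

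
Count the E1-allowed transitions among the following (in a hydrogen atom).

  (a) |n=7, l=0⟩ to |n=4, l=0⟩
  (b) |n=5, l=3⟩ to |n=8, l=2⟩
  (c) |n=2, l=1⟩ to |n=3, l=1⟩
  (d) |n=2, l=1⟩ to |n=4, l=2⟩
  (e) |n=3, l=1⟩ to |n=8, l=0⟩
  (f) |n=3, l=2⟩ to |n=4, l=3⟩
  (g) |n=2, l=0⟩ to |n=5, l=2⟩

4

(a) forbidden — Δl = +0 (E1 requires Δl = ±1)
(b) allowed
(c) forbidden — Δl = +0 (E1 requires Δl = ±1)
(d) allowed
(e) allowed
(f) allowed
(g) forbidden — Δl = +2 (E1 requires Δl = ±1)
Total allowed: 4 of 7.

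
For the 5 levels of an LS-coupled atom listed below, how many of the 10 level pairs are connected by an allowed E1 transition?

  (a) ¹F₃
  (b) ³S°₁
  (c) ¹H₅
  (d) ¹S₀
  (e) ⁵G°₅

0

(a)–(b): forbidden (ΔS, ΔL, ΔJ).
(a)–(c): forbidden (parity, ΔL, ΔJ).
(a)–(d): forbidden (parity, ΔL, ΔJ).
(a)–(e): forbidden (ΔS, ΔJ).
(b)–(c): forbidden (ΔS, ΔL, ΔJ).
(b)–(d): forbidden (ΔS, ΔL).
(b)–(e): forbidden (parity, ΔS, ΔL, ΔJ).
(c)–(d): forbidden (parity, ΔL, ΔJ).
(c)–(e): forbidden (ΔS).
(d)–(e): forbidden (ΔS, ΔL, ΔJ).
Allowed pairs: 0 of 10.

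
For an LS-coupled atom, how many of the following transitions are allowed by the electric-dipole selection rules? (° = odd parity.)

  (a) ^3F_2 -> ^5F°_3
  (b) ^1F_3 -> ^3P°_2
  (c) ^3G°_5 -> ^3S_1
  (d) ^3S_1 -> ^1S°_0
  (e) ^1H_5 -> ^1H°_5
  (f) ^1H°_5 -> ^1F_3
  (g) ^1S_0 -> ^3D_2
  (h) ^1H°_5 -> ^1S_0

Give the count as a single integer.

1

(a) forbidden (ΔS fails)
(b) forbidden (ΔS, ΔL fail)
(c) forbidden (ΔL, ΔJ fail)
(d) forbidden (ΔS, ΔL fail)
(e) allowed
(f) forbidden (ΔL, ΔJ fail)
(g) forbidden (parity, ΔS, ΔL, ΔJ fail)
(h) forbidden (ΔL, ΔJ fail)
Total allowed: 1 of 8.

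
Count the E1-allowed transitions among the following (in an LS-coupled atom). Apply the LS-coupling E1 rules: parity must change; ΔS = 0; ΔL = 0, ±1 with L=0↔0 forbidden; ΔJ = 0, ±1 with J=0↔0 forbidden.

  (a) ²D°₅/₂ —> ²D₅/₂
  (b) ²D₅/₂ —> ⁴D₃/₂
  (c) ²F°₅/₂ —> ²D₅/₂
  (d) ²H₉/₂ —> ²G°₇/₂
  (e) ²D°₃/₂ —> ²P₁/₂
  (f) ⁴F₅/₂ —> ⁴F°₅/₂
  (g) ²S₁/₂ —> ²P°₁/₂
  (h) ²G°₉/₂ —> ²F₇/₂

7

(a) allowed
(b) forbidden (parity, ΔS fail)
(c) allowed
(d) allowed
(e) allowed
(f) allowed
(g) allowed
(h) allowed
Total allowed: 7 of 8.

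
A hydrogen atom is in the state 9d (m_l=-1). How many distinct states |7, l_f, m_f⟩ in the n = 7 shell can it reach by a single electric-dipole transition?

5

E1 requires Δl = ±1, so l_f ∈ {1, 3}; with 0 ≤ l_f ≤ n_f−1 = 6, the allowed l_f values are {1, 3}.
For l_f = 1: m_f ∈ {m_i−1, m_i, m_i+1} ∩ [−1, 1] = {-1, 0} → 2 states.
For l_f = 3: m_f ∈ {m_i−1, m_i, m_i+1} ∩ [−3, 3] = {-2, -1, 0} → 3 states.
Total: 5.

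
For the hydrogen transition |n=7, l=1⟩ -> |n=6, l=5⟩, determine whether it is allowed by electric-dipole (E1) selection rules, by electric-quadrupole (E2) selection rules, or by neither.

Δl = 5 − 1 = +4; l_i + l_f = 6.
E1 (Δl = ±1): not satisfied.
E2 (Δl = 0,±2, l_i+l_f ≥ 2): not satisfied.

neither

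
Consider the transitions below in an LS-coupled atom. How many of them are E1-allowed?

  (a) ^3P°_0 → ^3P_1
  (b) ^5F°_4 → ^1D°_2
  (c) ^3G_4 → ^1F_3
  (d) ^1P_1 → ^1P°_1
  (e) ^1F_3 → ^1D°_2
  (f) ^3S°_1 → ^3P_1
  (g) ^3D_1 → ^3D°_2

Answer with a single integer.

(a) allowed
(b) forbidden (parity, ΔS, ΔJ fail)
(c) forbidden (parity, ΔS fail)
(d) allowed
(e) allowed
(f) allowed
(g) allowed
Total allowed: 5 of 7.

5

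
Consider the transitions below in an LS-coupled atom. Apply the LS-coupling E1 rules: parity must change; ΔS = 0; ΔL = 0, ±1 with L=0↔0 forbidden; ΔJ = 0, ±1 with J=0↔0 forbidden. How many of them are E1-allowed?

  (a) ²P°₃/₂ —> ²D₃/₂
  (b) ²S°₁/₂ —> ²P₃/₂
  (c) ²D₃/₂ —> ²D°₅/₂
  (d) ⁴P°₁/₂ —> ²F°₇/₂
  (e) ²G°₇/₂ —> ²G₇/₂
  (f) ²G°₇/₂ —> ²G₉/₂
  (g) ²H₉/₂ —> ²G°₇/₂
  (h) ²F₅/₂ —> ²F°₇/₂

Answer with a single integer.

7

(a) allowed
(b) allowed
(c) allowed
(d) forbidden (parity, ΔS, ΔL, ΔJ fail)
(e) allowed
(f) allowed
(g) allowed
(h) allowed
Total allowed: 7 of 8.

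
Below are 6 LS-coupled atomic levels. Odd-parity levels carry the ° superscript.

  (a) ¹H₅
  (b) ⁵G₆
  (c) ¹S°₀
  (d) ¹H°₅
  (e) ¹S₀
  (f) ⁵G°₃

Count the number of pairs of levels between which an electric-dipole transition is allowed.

1

(a)–(b): forbidden (parity, ΔS).
(a)–(c): forbidden (ΔL, ΔJ).
(a)–(d): allowed.
(a)–(e): forbidden (parity, ΔL, ΔJ).
(a)–(f): forbidden (ΔS, ΔJ).
(b)–(c): forbidden (ΔS, ΔL, ΔJ).
(b)–(d): forbidden (ΔS).
(b)–(e): forbidden (parity, ΔS, ΔL, ΔJ).
(b)–(f): forbidden (ΔJ).
(c)–(d): forbidden (parity, ΔL, ΔJ).
(c)–(e): forbidden (ΔL, ΔJ).
(c)–(f): forbidden (parity, ΔS, ΔL, ΔJ).
(d)–(e): forbidden (ΔL, ΔJ).
(d)–(f): forbidden (parity, ΔS, ΔJ).
(e)–(f): forbidden (ΔS, ΔL, ΔJ).
Allowed pairs: 1 of 15.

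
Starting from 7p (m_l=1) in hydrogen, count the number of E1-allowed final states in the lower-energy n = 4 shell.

E1 requires Δl = ±1, so l_f ∈ {0, 2}; with 0 ≤ l_f ≤ n_f−1 = 3, the allowed l_f values are {0, 2}.
For l_f = 0: m_f ∈ {m_i−1, m_i, m_i+1} ∩ [−0, 0] = {0} → 1 state.
For l_f = 2: m_f ∈ {m_i−1, m_i, m_i+1} ∩ [−2, 2] = {0, 1, 2} → 3 states.
Total: 4.

4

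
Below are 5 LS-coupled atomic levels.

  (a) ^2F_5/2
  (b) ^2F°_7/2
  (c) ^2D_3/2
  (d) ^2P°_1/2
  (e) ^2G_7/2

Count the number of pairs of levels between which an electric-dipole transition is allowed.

3

(a)–(b): allowed.
(a)–(c): forbidden (parity).
(a)–(d): forbidden (ΔL, ΔJ).
(a)–(e): forbidden (parity).
(b)–(c): forbidden (ΔJ).
(b)–(d): forbidden (parity, ΔL, ΔJ).
(b)–(e): allowed.
(c)–(d): allowed.
(c)–(e): forbidden (parity, ΔL, ΔJ).
(d)–(e): forbidden (ΔL, ΔJ).
Allowed pairs: 3 of 10.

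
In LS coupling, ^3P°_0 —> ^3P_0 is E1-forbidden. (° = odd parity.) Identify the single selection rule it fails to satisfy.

Initial level: S=1, L=1, J=0, parity odd. Final level: S=1, L=1, J=0, parity even.
Parity must change: odd → even — passes.
ΔS = 0: S: 1 → 1 — passes.
ΔL = 0, ±1 (not L=0↔0): L: 1 → 1, ΔL = +0 — passes.
ΔJ = 0, ±1 (not J=0↔0): J: 0 → 0, ΔJ = +0 — fails.

the J=0 ↔ J=0 exclusion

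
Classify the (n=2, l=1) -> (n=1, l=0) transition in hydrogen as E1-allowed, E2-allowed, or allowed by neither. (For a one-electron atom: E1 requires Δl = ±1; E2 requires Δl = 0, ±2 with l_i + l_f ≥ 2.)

Δl = 0 − 1 = -1; l_i + l_f = 1.
E1 (Δl = ±1): satisfied.
E2 (Δl = 0,±2, l_i+l_f ≥ 2): not satisfied.

E1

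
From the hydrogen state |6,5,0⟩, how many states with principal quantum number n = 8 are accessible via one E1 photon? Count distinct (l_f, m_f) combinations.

E1 requires Δl = ±1, so l_f ∈ {4, 6}; with 0 ≤ l_f ≤ n_f−1 = 7, the allowed l_f values are {4, 6}.
For l_f = 4: m_f ∈ {m_i−1, m_i, m_i+1} ∩ [−4, 4] = {-1, 0, 1} → 3 states.
For l_f = 6: m_f ∈ {m_i−1, m_i, m_i+1} ∩ [−6, 6] = {-1, 0, 1} → 3 states.
Total: 6.

6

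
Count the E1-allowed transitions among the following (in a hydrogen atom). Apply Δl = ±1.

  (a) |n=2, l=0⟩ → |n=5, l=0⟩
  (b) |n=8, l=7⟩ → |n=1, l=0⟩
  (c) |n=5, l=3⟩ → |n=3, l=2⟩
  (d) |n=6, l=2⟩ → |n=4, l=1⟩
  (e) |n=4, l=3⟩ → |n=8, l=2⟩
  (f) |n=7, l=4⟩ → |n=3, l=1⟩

3

(a) forbidden — Δl = +0 (E1 requires Δl = ±1)
(b) forbidden — Δl = -7 (E1 requires Δl = ±1)
(c) allowed
(d) allowed
(e) allowed
(f) forbidden — Δl = -3 (E1 requires Δl = ±1)
Total allowed: 3 of 6.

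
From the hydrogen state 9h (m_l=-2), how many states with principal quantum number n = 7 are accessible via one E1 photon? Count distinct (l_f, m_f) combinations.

6

E1 requires Δl = ±1, so l_f ∈ {4, 6}; with 0 ≤ l_f ≤ n_f−1 = 6, the allowed l_f values are {4, 6}.
For l_f = 4: m_f ∈ {m_i−1, m_i, m_i+1} ∩ [−4, 4] = {-3, -2, -1} → 3 states.
For l_f = 6: m_f ∈ {m_i−1, m_i, m_i+1} ∩ [−6, 6] = {-3, -2, -1} → 3 states.
Total: 6.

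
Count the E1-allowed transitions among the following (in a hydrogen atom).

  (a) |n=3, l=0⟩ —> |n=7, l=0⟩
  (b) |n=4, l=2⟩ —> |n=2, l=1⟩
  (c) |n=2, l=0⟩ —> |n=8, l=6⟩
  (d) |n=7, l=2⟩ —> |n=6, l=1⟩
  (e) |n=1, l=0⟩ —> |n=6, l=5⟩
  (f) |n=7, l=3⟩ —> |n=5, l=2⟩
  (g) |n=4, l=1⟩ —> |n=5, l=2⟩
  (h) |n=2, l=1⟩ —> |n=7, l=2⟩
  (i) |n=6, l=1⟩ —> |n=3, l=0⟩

6

(a) forbidden — Δl = +0 (E1 requires Δl = ±1)
(b) allowed
(c) forbidden — Δl = +6 (E1 requires Δl = ±1)
(d) allowed
(e) forbidden — Δl = +5 (E1 requires Δl = ±1)
(f) allowed
(g) allowed
(h) allowed
(i) allowed
Total allowed: 6 of 9.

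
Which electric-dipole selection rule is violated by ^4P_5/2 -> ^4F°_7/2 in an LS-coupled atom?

Parity must change: even → odd — ✓.
ΔS = 0: S: 3/2 → 3/2 — ✓.
ΔL = 0, ±1 (not L=0↔0): L: 1 → 3, ΔL = +2 — ✗.
ΔJ = 0, ±1 (not J=0↔0): J: 5/2 → 7/2, ΔJ = +1 — ✓.

the ΔL = 0, ±1 rule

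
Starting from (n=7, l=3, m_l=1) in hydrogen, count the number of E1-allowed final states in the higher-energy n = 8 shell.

E1 requires Δl = ±1, so l_f ∈ {2, 4}; with 0 ≤ l_f ≤ n_f−1 = 7, the allowed l_f values are {2, 4}.
For l_f = 2: m_f ∈ {m_i−1, m_i, m_i+1} ∩ [−2, 2] = {0, 1, 2} → 3 states.
For l_f = 4: m_f ∈ {m_i−1, m_i, m_i+1} ∩ [−4, 4] = {0, 1, 2} → 3 states.
Total: 6.

6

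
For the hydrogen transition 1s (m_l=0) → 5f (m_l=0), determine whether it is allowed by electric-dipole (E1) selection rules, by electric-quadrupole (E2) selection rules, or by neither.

neither

Δl = 3 − 0 = +3; l_i + l_f = 3.
Δm_l = +0.
E1 (Δl = ±1, |Δm_l| ≤ 1): not satisfied.
E2 (Δl = 0,±2, l_i+l_f ≥ 2, |Δm_l| ≤ 2): not satisfied.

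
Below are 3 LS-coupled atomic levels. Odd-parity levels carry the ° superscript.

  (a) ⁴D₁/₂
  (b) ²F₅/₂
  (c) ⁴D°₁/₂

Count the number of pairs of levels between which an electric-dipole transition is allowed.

1

(a)–(b): forbidden (parity, ΔS, ΔJ).
(a)–(c): allowed.
(b)–(c): forbidden (ΔS, ΔJ).
Allowed pairs: 1 of 3.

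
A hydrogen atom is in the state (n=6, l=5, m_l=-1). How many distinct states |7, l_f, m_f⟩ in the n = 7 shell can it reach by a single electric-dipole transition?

6

E1 requires Δl = ±1, so l_f ∈ {4, 6}; with 0 ≤ l_f ≤ n_f−1 = 6, the allowed l_f values are {4, 6}.
For l_f = 4: m_f ∈ {m_i−1, m_i, m_i+1} ∩ [−4, 4] = {-2, -1, 0} → 3 states.
For l_f = 6: m_f ∈ {m_i−1, m_i, m_i+1} ∩ [−6, 6] = {-2, -1, 0} → 3 states.
Total: 6.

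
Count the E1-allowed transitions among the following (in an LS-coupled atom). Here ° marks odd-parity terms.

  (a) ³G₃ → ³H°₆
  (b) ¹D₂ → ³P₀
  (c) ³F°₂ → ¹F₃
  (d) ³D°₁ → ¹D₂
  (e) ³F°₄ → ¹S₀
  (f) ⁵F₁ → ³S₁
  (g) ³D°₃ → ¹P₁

0

(a) forbidden (ΔJ fails)
(b) forbidden (parity, ΔS, ΔJ fail)
(c) forbidden (ΔS fails)
(d) forbidden (ΔS fails)
(e) forbidden (ΔS, ΔL, ΔJ fail)
(f) forbidden (parity, ΔS, ΔL fail)
(g) forbidden (ΔS, ΔJ fail)
Total allowed: 0 of 7.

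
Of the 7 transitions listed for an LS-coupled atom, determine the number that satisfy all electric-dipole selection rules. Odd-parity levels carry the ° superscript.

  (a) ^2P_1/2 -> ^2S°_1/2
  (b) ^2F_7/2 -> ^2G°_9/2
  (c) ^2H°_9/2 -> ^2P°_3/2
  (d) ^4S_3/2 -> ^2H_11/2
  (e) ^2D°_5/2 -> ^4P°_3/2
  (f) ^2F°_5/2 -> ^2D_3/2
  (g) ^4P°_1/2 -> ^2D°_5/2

3

(a) allowed
(b) allowed
(c) forbidden (parity, ΔL, ΔJ fail)
(d) forbidden (parity, ΔS, ΔL, ΔJ fail)
(e) forbidden (parity, ΔS fail)
(f) allowed
(g) forbidden (parity, ΔS, ΔJ fail)
Total allowed: 3 of 7.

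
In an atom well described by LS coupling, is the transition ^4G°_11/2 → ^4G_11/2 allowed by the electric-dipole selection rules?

Parity must change: odd → even — ✓.
ΔS = 0: S: 3/2 → 3/2 — ✓.
ΔL = 0, ±1 (not L=0↔0): L: 4 → 4, ΔL = +0 — ✓.
ΔJ = 0, ±1 (not J=0↔0): J: 11/2 → 11/2, ΔJ = +0 — ✓.
All four E1 rules are satisfied.

allowed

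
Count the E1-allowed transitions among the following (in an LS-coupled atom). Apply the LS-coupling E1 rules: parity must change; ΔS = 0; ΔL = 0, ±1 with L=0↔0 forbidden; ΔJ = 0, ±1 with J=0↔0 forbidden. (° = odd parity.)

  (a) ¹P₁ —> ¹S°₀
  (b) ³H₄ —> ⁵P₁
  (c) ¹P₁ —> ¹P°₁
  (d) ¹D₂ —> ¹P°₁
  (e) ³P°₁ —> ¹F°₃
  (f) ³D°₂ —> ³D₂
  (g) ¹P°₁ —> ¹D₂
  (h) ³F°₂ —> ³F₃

(a) allowed
(b) forbidden (parity, ΔS, ΔL, ΔJ fail)
(c) allowed
(d) allowed
(e) forbidden (parity, ΔS, ΔL, ΔJ fail)
(f) allowed
(g) allowed
(h) allowed
Total allowed: 6 of 8.

6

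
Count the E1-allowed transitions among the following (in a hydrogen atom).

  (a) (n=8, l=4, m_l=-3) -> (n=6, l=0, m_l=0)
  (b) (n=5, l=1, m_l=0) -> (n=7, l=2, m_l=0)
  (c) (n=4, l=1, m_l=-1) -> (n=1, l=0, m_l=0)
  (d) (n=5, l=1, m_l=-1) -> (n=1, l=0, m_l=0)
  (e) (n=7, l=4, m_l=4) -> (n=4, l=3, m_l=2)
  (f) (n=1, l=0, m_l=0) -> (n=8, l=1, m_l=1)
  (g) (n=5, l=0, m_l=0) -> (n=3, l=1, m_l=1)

(a) forbidden — Δl = -4 (E1 requires Δl = ±1); Δm_l = +3 (E1 requires Δm_l = 0, ±1)
(b) allowed
(c) allowed
(d) allowed
(e) forbidden — Δm_l = -2 (E1 requires Δm_l = 0, ±1)
(f) allowed
(g) allowed
Total allowed: 5 of 7.

5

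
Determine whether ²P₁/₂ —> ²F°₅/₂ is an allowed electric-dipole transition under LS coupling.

forbidden

Initial level: S=1/2, L=1, J=1/2, parity even. Final level: S=1/2, L=3, J=5/2, parity odd.
ΔS = 0: S: 1/2 → 1/2 — passes.
ΔJ = 0, ±1 (not J=0↔0): J: 1/2 → 5/2, ΔJ = +2 — fails.
ΔL = 0, ±1 (not L=0↔0): L: 1 → 3, ΔL = +2 — fails.
Parity must change: even → odd — passes.
Rule(s) violated: ΔL, ΔJ.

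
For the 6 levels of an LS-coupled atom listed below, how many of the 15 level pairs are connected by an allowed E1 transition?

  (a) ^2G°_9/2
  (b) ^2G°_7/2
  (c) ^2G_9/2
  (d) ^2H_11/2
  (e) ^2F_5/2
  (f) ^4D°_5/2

(a)–(b): forbidden (parity).
(a)–(c): allowed.
(a)–(d): allowed.
(a)–(e): forbidden (ΔJ).
(a)–(f): forbidden (parity, ΔS, ΔL, ΔJ).
(b)–(c): allowed.
(b)–(d): forbidden (ΔJ).
(b)–(e): allowed.
(b)–(f): forbidden (parity, ΔS, ΔL).
(c)–(d): forbidden (parity).
(c)–(e): forbidden (parity, ΔJ).
(c)–(f): forbidden (ΔS, ΔL, ΔJ).
(d)–(e): forbidden (parity, ΔL, ΔJ).
(d)–(f): forbidden (ΔS, ΔL, ΔJ).
(e)–(f): forbidden (ΔS).
Allowed pairs: 4 of 15.

4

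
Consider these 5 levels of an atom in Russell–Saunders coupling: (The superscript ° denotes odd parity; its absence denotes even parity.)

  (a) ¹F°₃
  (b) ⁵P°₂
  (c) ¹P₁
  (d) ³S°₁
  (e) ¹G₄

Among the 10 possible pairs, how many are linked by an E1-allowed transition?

(a)–(b): forbidden (parity, ΔS, ΔL).
(a)–(c): forbidden (ΔL, ΔJ).
(a)–(d): forbidden (parity, ΔS, ΔL, ΔJ).
(a)–(e): allowed.
(b)–(c): forbidden (ΔS).
(b)–(d): forbidden (parity, ΔS).
(b)–(e): forbidden (ΔS, ΔL, ΔJ).
(c)–(d): forbidden (ΔS).
(c)–(e): forbidden (parity, ΔL, ΔJ).
(d)–(e): forbidden (ΔS, ΔL, ΔJ).
Allowed pairs: 1 of 10.

1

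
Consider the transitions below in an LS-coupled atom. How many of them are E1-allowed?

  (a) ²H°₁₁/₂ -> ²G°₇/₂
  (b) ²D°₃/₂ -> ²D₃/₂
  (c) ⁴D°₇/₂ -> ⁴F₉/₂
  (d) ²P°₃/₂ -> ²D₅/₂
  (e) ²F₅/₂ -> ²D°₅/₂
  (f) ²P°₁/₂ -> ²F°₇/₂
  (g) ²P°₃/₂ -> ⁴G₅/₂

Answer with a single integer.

4

(a) forbidden (parity, ΔJ fail)
(b) allowed
(c) allowed
(d) allowed
(e) allowed
(f) forbidden (parity, ΔL, ΔJ fail)
(g) forbidden (ΔS, ΔL fail)
Total allowed: 4 of 7.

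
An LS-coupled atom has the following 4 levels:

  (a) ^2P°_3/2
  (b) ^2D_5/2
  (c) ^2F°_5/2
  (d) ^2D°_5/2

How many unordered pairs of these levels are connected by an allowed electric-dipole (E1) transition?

3

(a)–(b): allowed.
(a)–(c): forbidden (parity, ΔL).
(a)–(d): forbidden (parity).
(b)–(c): allowed.
(b)–(d): allowed.
(c)–(d): forbidden (parity).
Allowed pairs: 3 of 6.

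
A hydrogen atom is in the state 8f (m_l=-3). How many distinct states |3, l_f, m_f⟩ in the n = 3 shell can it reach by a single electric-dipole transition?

1

E1 requires Δl = ±1, so l_f ∈ {2, 4}; with 0 ≤ l_f ≤ n_f−1 = 2, the allowed l_f values are {2}.
For l_f = 2: m_f ∈ {m_i−1, m_i, m_i+1} ∩ [−2, 2] = {-2} → 1 state.
Total: 1.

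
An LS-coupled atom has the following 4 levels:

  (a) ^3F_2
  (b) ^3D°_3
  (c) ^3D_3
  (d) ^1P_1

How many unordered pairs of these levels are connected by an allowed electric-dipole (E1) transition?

2

(a)–(b): allowed.
(a)–(c): forbidden (parity).
(a)–(d): forbidden (parity, ΔS, ΔL).
(b)–(c): allowed.
(b)–(d): forbidden (ΔS, ΔJ).
(c)–(d): forbidden (parity, ΔS, ΔJ).
Allowed pairs: 2 of 6.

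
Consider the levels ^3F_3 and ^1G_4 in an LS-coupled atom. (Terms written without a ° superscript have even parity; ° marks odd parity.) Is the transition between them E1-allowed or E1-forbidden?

Parity must change: even → even — fails.
ΔS = 0: S: 1 → 0 — fails.
ΔL = 0, ±1 (not L=0↔0): L: 3 → 4, ΔL = +1 — passes.
ΔJ = 0, ±1 (not J=0↔0): J: 3 → 4, ΔJ = +1 — passes.
Rule(s) violated: parity, ΔS.

forbidden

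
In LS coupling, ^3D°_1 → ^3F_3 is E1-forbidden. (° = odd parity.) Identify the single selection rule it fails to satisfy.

the ΔJ = 0, ±1 rule

Initial level: S=1, L=2, J=1, parity odd. Final level: S=1, L=3, J=3, parity even.
Parity must change: odd → even — satisfied.
ΔS = 0: S: 1 → 1 — satisfied.
ΔL = 0, ±1 (not L=0↔0): L: 2 → 3, ΔL = +1 — satisfied.
ΔJ = 0, ±1 (not J=0↔0): J: 1 → 3, ΔJ = +2 — violated.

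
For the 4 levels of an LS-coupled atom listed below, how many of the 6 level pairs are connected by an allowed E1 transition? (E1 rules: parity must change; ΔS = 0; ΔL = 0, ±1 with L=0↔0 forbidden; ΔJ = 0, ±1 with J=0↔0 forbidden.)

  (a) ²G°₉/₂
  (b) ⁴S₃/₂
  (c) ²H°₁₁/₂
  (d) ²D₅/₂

(a)–(b): forbidden (ΔS, ΔL, ΔJ).
(a)–(c): forbidden (parity).
(a)–(d): forbidden (ΔL, ΔJ).
(b)–(c): forbidden (ΔS, ΔL, ΔJ).
(b)–(d): forbidden (parity, ΔS, ΔL).
(c)–(d): forbidden (ΔL, ΔJ).
Allowed pairs: 0 of 6.

0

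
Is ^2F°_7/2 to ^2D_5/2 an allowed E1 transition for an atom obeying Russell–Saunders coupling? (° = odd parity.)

Parity must change: odd → even — satisfied.
ΔS = 0: S: 1/2 → 1/2 — satisfied.
ΔL = 0, ±1 (not L=0↔0): L: 3 → 2, ΔL = -1 — satisfied.
ΔJ = 0, ±1 (not J=0↔0): J: 7/2 → 5/2, ΔJ = -1 — satisfied.
All four E1 rules are satisfied.

allowed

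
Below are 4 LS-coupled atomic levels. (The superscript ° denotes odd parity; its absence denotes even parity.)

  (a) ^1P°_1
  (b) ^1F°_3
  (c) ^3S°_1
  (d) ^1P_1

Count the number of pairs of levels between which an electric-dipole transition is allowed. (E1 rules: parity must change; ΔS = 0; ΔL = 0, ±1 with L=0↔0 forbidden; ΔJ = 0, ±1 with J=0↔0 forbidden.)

1

(a)–(b): forbidden (parity, ΔL, ΔJ).
(a)–(c): forbidden (parity, ΔS).
(a)–(d): allowed.
(b)–(c): forbidden (parity, ΔS, ΔL, ΔJ).
(b)–(d): forbidden (ΔL, ΔJ).
(c)–(d): forbidden (ΔS).
Allowed pairs: 1 of 6.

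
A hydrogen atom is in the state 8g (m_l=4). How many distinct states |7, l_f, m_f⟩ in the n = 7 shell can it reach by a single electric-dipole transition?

E1 requires Δl = ±1, so l_f ∈ {3, 5}; with 0 ≤ l_f ≤ n_f−1 = 6, the allowed l_f values are {3, 5}.
For l_f = 3: m_f ∈ {m_i−1, m_i, m_i+1} ∩ [−3, 3] = {3} → 1 state.
For l_f = 5: m_f ∈ {m_i−1, m_i, m_i+1} ∩ [−5, 5] = {3, 4, 5} → 3 states.
Total: 4.

4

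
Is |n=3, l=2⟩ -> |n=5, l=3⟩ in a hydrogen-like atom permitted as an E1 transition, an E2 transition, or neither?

Δl = 3 − 2 = +1; l_i + l_f = 5.
E1 (Δl = ±1): satisfied.
E2 (Δl = 0,±2, l_i+l_f ≥ 2): not satisfied.

E1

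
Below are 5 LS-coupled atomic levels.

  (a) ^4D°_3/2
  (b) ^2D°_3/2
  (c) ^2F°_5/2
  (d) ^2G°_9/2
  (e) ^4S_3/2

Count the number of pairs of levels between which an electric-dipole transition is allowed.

(a)–(b): forbidden (parity, ΔS).
(a)–(c): forbidden (parity, ΔS).
(a)–(d): forbidden (parity, ΔS, ΔL, ΔJ).
(a)–(e): forbidden (ΔL).
(b)–(c): forbidden (parity).
(b)–(d): forbidden (parity, ΔL, ΔJ).
(b)–(e): forbidden (ΔS, ΔL).
(c)–(d): forbidden (parity, ΔJ).
(c)–(e): forbidden (ΔS, ΔL).
(d)–(e): forbidden (ΔS, ΔL, ΔJ).
Allowed pairs: 0 of 10.

0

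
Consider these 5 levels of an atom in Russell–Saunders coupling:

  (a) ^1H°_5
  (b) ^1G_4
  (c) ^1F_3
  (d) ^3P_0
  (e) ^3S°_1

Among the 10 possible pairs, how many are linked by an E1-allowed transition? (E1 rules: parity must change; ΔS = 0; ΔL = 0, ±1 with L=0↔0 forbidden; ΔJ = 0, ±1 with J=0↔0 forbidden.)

2

(a)–(b): allowed.
(a)–(c): forbidden (ΔL, ΔJ).
(a)–(d): forbidden (ΔS, ΔL, ΔJ).
(a)–(e): forbidden (parity, ΔS, ΔL, ΔJ).
(b)–(c): forbidden (parity).
(b)–(d): forbidden (parity, ΔS, ΔL, ΔJ).
(b)–(e): forbidden (ΔS, ΔL, ΔJ).
(c)–(d): forbidden (parity, ΔS, ΔL, ΔJ).
(c)–(e): forbidden (ΔS, ΔL, ΔJ).
(d)–(e): allowed.
Allowed pairs: 2 of 10.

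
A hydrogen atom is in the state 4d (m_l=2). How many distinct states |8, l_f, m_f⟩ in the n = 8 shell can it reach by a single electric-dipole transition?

E1 requires Δl = ±1, so l_f ∈ {1, 3}; with 0 ≤ l_f ≤ n_f−1 = 7, the allowed l_f values are {1, 3}.
For l_f = 1: m_f ∈ {m_i−1, m_i, m_i+1} ∩ [−1, 1] = {1} → 1 state.
For l_f = 3: m_f ∈ {m_i−1, m_i, m_i+1} ∩ [−3, 3] = {1, 2, 3} → 3 states.
Total: 4.

4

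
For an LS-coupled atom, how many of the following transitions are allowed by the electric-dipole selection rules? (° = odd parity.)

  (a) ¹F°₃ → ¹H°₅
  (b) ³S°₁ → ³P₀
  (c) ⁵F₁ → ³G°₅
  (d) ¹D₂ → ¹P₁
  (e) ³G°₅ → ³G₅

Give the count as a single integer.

(a) forbidden (parity, ΔL, ΔJ fail)
(b) allowed
(c) forbidden (ΔS, ΔJ fail)
(d) forbidden (parity fails)
(e) allowed
Total allowed: 2 of 5.

2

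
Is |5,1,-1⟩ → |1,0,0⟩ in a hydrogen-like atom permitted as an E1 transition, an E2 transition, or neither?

E1

Δl = 0 − 1 = -1; l_i + l_f = 1.
Δm_l = +1.
E1 (Δl = ±1, |Δm_l| ≤ 1): satisfied.
E2 (Δl = 0,±2, l_i+l_f ≥ 2, |Δm_l| ≤ 2): not satisfied.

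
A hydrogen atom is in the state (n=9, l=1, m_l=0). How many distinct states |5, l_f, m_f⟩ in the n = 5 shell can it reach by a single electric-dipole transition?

E1 requires Δl = ±1, so l_f ∈ {0, 2}; with 0 ≤ l_f ≤ n_f−1 = 4, the allowed l_f values are {0, 2}.
For l_f = 0: m_f ∈ {m_i−1, m_i, m_i+1} ∩ [−0, 0] = {0} → 1 state.
For l_f = 2: m_f ∈ {m_i−1, m_i, m_i+1} ∩ [−2, 2] = {-1, 0, 1} → 3 states.
Total: 4.

4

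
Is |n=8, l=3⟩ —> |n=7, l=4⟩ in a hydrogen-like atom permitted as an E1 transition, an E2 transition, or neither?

E1

Δl = 4 − 3 = +1; l_i + l_f = 7.
E1 (Δl = ±1): satisfied.
E2 (Δl = 0,±2, l_i+l_f ≥ 2): not satisfied.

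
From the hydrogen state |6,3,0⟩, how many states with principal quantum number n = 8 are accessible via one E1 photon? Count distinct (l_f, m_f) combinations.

E1 requires Δl = ±1, so l_f ∈ {2, 4}; with 0 ≤ l_f ≤ n_f−1 = 7, the allowed l_f values are {2, 4}.
For l_f = 2: m_f ∈ {m_i−1, m_i, m_i+1} ∩ [−2, 2] = {-1, 0, 1} → 3 states.
For l_f = 4: m_f ∈ {m_i−1, m_i, m_i+1} ∩ [−4, 4] = {-1, 0, 1} → 3 states.
Total: 6.

6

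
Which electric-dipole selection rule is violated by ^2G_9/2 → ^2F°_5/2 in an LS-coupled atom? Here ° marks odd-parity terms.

Reading off the term symbols: S 1/2→1/2, L 4→3, J 9/2→5/2, parity even→odd.
Parity must change: even → odd — passes.
ΔS = 0: S: 1/2 → 1/2 — passes.
ΔL = 0, ±1 (not L=0↔0): L: 4 → 3, ΔL = -1 — passes.
ΔJ = 0, ±1 (not J=0↔0): J: 9/2 → 5/2, ΔJ = -2 — fails.

the ΔJ = 0, ±1 rule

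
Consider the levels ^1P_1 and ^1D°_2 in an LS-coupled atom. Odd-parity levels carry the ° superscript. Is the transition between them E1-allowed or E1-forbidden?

Initial level: S=0, L=1, J=1, parity even. Final level: S=0, L=2, J=2, parity odd.
ΔL = 0, ±1 (not L=0↔0): L: 1 → 2, ΔL = +1 — ok.
ΔJ = 0, ±1 (not J=0↔0): J: 1 → 2, ΔJ = +1 — ok.
Parity must change: even → odd — ok.
ΔS = 0: S: 0 → 0 — ok.
All four E1 rules are satisfied.

allowed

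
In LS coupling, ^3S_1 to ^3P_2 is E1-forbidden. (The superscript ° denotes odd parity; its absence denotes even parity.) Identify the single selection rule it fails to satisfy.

Reading off the term symbols: S 1→1, L 0→1, J 1→2, parity even→even.
Parity must change: even → even — fails.
ΔS = 0: S: 1 → 1 — passes.
ΔL = 0, ±1 (not L=0↔0): L: 0 → 1, ΔL = +1 — passes.
ΔJ = 0, ±1 (not J=0↔0): J: 1 → 2, ΔJ = +1 — passes.

parity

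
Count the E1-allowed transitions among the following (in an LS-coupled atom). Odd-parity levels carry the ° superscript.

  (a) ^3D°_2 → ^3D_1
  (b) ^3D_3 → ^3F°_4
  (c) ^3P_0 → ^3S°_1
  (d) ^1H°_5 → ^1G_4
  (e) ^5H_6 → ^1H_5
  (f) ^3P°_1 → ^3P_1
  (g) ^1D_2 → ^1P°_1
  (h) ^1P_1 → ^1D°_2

(a) allowed
(b) allowed
(c) allowed
(d) allowed
(e) forbidden (parity, ΔS fail)
(f) allowed
(g) allowed
(h) allowed
Total allowed: 7 of 8.

7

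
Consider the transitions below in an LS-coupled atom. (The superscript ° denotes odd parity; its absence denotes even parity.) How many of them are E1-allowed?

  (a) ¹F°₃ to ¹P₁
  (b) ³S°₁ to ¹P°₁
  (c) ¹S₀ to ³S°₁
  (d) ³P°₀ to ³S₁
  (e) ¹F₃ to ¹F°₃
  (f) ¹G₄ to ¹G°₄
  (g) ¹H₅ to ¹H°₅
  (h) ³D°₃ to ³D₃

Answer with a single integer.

5

(a) forbidden (ΔL, ΔJ fail)
(b) forbidden (parity, ΔS fail)
(c) forbidden (ΔS, ΔL fail)
(d) allowed
(e) allowed
(f) allowed
(g) allowed
(h) allowed
Total allowed: 5 of 8.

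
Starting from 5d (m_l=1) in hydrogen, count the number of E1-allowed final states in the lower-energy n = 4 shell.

E1 requires Δl = ±1, so l_f ∈ {1, 3}; with 0 ≤ l_f ≤ n_f−1 = 3, the allowed l_f values are {1, 3}.
For l_f = 1: m_f ∈ {m_i−1, m_i, m_i+1} ∩ [−1, 1] = {0, 1} → 2 states.
For l_f = 3: m_f ∈ {m_i−1, m_i, m_i+1} ∩ [−3, 3] = {0, 1, 2} → 3 states.
Total: 5.

5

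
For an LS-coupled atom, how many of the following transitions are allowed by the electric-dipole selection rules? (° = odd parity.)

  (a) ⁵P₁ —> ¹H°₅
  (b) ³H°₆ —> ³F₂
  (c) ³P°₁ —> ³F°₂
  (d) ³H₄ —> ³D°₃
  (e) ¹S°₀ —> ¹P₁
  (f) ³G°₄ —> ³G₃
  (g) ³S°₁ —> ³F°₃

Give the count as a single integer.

(a) forbidden (ΔS, ΔL, ΔJ fail)
(b) forbidden (ΔL, ΔJ fail)
(c) forbidden (parity, ΔL fail)
(d) forbidden (ΔL fails)
(e) allowed
(f) allowed
(g) forbidden (parity, ΔL, ΔJ fail)
Total allowed: 2 of 7.

2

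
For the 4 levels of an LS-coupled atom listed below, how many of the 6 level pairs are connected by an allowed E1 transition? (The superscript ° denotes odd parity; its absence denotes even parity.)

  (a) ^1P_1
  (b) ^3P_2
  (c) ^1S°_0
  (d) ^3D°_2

(a)–(b): forbidden (parity, ΔS).
(a)–(c): allowed.
(a)–(d): forbidden (ΔS).
(b)–(c): forbidden (ΔS, ΔJ).
(b)–(d): allowed.
(c)–(d): forbidden (parity, ΔS, ΔL, ΔJ).
Allowed pairs: 2 of 6.

2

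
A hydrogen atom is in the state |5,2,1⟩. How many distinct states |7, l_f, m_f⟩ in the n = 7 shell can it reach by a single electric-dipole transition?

E1 requires Δl = ±1, so l_f ∈ {1, 3}; with 0 ≤ l_f ≤ n_f−1 = 6, the allowed l_f values are {1, 3}.
For l_f = 1: m_f ∈ {m_i−1, m_i, m_i+1} ∩ [−1, 1] = {0, 1} → 2 states.
For l_f = 3: m_f ∈ {m_i−1, m_i, m_i+1} ∩ [−3, 3] = {0, 1, 2} → 3 states.
Total: 5.

5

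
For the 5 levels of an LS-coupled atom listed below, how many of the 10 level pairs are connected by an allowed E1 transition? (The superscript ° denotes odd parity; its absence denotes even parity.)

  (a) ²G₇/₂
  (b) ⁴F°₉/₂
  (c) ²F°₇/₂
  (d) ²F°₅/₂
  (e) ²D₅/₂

(a)–(b): forbidden (ΔS).
(a)–(c): allowed.
(a)–(d): allowed.
(a)–(e): forbidden (parity, ΔL).
(b)–(c): forbidden (parity, ΔS).
(b)–(d): forbidden (parity, ΔS, ΔJ).
(b)–(e): forbidden (ΔS, ΔJ).
(c)–(d): forbidden (parity).
(c)–(e): allowed.
(d)–(e): allowed.
Allowed pairs: 4 of 10.

4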